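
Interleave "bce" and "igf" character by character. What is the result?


Interleaving "bce" and "igf":
  Position 0: 'b' from first, 'i' from second => "bi"
  Position 1: 'c' from first, 'g' from second => "cg"
  Position 2: 'e' from first, 'f' from second => "ef"
Result: bicgef

bicgef


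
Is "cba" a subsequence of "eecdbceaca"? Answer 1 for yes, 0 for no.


Check if "cba" is a subsequence of "eecdbceaca"
Greedy scan:
  Position 0 ('e'): no match needed
  Position 1 ('e'): no match needed
  Position 2 ('c'): matches sub[0] = 'c'
  Position 3 ('d'): no match needed
  Position 4 ('b'): matches sub[1] = 'b'
  Position 5 ('c'): no match needed
  Position 6 ('e'): no match needed
  Position 7 ('a'): matches sub[2] = 'a'
  Position 8 ('c'): no match needed
  Position 9 ('a'): no match needed
All 3 characters matched => is a subsequence

1


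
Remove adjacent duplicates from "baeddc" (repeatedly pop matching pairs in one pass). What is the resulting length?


Input: baeddc
Stack-based adjacent duplicate removal:
  Read 'b': push. Stack: b
  Read 'a': push. Stack: ba
  Read 'e': push. Stack: bae
  Read 'd': push. Stack: baed
  Read 'd': matches stack top 'd' => pop. Stack: bae
  Read 'c': push. Stack: baec
Final stack: "baec" (length 4)

4


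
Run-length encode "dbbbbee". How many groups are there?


Input: dbbbbee
Scanning for consecutive runs:
  Group 1: 'd' x 1 (positions 0-0)
  Group 2: 'b' x 4 (positions 1-4)
  Group 3: 'e' x 2 (positions 5-6)
Total groups: 3

3


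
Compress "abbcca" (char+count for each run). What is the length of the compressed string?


Input: abbcca
Runs:
  'a' x 1 => "a1"
  'b' x 2 => "b2"
  'c' x 2 => "c2"
  'a' x 1 => "a1"
Compressed: "a1b2c2a1"
Compressed length: 8

8


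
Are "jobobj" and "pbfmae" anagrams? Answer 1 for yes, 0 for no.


Strings: "jobobj", "pbfmae"
Sorted first:  bbjjoo
Sorted second: abefmp
Differ at position 0: 'b' vs 'a' => not anagrams

0


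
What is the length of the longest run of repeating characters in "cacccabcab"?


Input: "cacccabcab"
Scanning for longest run:
  Position 1 ('a'): new char, reset run to 1
  Position 2 ('c'): new char, reset run to 1
  Position 3 ('c'): continues run of 'c', length=2
  Position 4 ('c'): continues run of 'c', length=3
  Position 5 ('a'): new char, reset run to 1
  Position 6 ('b'): new char, reset run to 1
  Position 7 ('c'): new char, reset run to 1
  Position 8 ('a'): new char, reset run to 1
  Position 9 ('b'): new char, reset run to 1
Longest run: 'c' with length 3

3


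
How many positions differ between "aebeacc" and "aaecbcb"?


Comparing "aebeacc" and "aaecbcb" position by position:
  Position 0: 'a' vs 'a' => same
  Position 1: 'e' vs 'a' => DIFFER
  Position 2: 'b' vs 'e' => DIFFER
  Position 3: 'e' vs 'c' => DIFFER
  Position 4: 'a' vs 'b' => DIFFER
  Position 5: 'c' vs 'c' => same
  Position 6: 'c' vs 'b' => DIFFER
Positions that differ: 5

5


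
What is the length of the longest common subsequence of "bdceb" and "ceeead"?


LCS of "bdceb" and "ceeead"
DP table:
           c    e    e    e    a    d
      0    0    0    0    0    0    0
  b   0    0    0    0    0    0    0
  d   0    0    0    0    0    0    1
  c   0    1    1    1    1    1    1
  e   0    1    2    2    2    2    2
  b   0    1    2    2    2    2    2
LCS length = dp[5][6] = 2

2


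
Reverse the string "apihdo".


Input: apihdo
Reading characters right to left:
  Position 5: 'o'
  Position 4: 'd'
  Position 3: 'h'
  Position 2: 'i'
  Position 1: 'p'
  Position 0: 'a'
Reversed: odhipa

odhipa


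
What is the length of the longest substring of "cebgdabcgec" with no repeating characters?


Input: "cebgdabcgec"
Sliding window (track last position of each char):
  Position 0 ('c'): window [0,0] length 1 -- new best
  Position 1 ('e'): window [0,1] length 2 -- new best
  Position 2 ('b'): window [0,2] length 3 -- new best
  Position 3 ('g'): window [0,3] length 4 -- new best
  Position 4 ('d'): window [0,4] length 5 -- new best
  Position 5 ('a'): window [0,5] length 6 -- new best
  Position 6 ('b'): repeat (last at 2), move window start to 3
  Position 6 ('b'): window [3,6] length 4
  Position 7 ('c'): window [3,7] length 5
  Position 8 ('g'): repeat (last at 3), move window start to 4
  Position 8 ('g'): window [4,8] length 5
  Position 9 ('e'): window [4,9] length 6
  Position 10 ('c'): repeat (last at 7), move window start to 8
  Position 10 ('c'): window [8,10] length 3
Longest substring with no repeats: "cebgda" with length 6

6


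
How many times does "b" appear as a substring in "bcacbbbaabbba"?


Searching for "b" in "bcacbbbaabbba"
Scanning each position:
  Position 0: "b" => MATCH
  Position 1: "c" => no
  Position 2: "a" => no
  Position 3: "c" => no
  Position 4: "b" => MATCH
  Position 5: "b" => MATCH
  Position 6: "b" => MATCH
  Position 7: "a" => no
  Position 8: "a" => no
  Position 9: "b" => MATCH
  Position 10: "b" => MATCH
  Position 11: "b" => MATCH
  Position 12: "a" => no
Total occurrences: 7

7


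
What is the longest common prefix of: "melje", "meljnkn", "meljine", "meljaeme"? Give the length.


Words: melje, meljnkn, meljine, meljaeme
  Position 0: all 'm' => match
  Position 1: all 'e' => match
  Position 2: all 'l' => match
  Position 3: all 'j' => match
  Position 4: ('e', 'n', 'i', 'a') => mismatch, stop
LCP = "melj" (length 4)

4


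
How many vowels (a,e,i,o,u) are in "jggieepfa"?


Input: jggieepfa
Checking each character:
  'j' at position 0: consonant
  'g' at position 1: consonant
  'g' at position 2: consonant
  'i' at position 3: vowel (running total: 1)
  'e' at position 4: vowel (running total: 2)
  'e' at position 5: vowel (running total: 3)
  'p' at position 6: consonant
  'f' at position 7: consonant
  'a' at position 8: vowel (running total: 4)
Total vowels: 4

4


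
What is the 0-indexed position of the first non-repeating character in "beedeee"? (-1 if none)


Input: beedeee
Character frequencies:
  'b': 1
  'd': 1
  'e': 5
Scanning left to right for freq == 1:
  Position 0 ('b'): unique! => answer = 0

0


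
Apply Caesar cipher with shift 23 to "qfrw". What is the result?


Caesar cipher: shift "qfrw" by 23
  'q' (pos 16) + 23 = pos 13 = 'n'
  'f' (pos 5) + 23 = pos 2 = 'c'
  'r' (pos 17) + 23 = pos 14 = 'o'
  'w' (pos 22) + 23 = pos 19 = 't'
Result: ncot

ncot


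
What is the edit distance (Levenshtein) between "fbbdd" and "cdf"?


Computing edit distance: "fbbdd" -> "cdf"
DP table:
           c    d    f
      0    1    2    3
  f   1    1    2    2
  b   2    2    2    3
  b   3    3    3    3
  d   4    4    3    4
  d   5    5    4    4
Edit distance = dp[5][3] = 4

4


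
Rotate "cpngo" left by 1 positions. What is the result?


Input: "cpngo", rotate left by 1
First 1 characters: "c"
Remaining characters: "pngo"
Concatenate remaining + first: "pngo" + "c" = "pngoc"

pngoc


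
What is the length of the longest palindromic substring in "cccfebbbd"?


Input: "cccfebbbd"
Checking substrings for palindromes:
  [0:3] "ccc" (len 3) => palindrome
  [5:8] "bbb" (len 3) => palindrome
  [0:2] "cc" (len 2) => palindrome
  [1:3] "cc" (len 2) => palindrome
  [5:7] "bb" (len 2) => palindrome
  [6:8] "bb" (len 2) => palindrome
Longest palindromic substring: "ccc" with length 3

3


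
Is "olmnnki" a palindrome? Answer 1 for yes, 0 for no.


Input: olmnnki
Reversed: iknnmlo
  Compare pos 0 ('o') with pos 6 ('i'): MISMATCH
  Compare pos 1 ('l') with pos 5 ('k'): MISMATCH
  Compare pos 2 ('m') with pos 4 ('n'): MISMATCH
Result: not a palindrome

0


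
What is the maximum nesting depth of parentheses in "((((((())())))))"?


Input: "((((((())())))))"
Tracking depth:
  Position 0 '(': depth becomes 1
  Position 1 '(': depth becomes 2
  Position 2 '(': depth becomes 3
  Position 3 '(': depth becomes 4
  Position 4 '(': depth becomes 5
  Position 5 '(': depth becomes 6
  Position 6 '(': depth becomes 7
  Position 7 ')': depth becomes 6
  Position 8 ')': depth becomes 5
  Position 9 '(': depth becomes 6
  Position 10 ')': depth becomes 5
  Position 11 ')': depth becomes 4
  Position 12 ')': depth becomes 3
  Position 13 ')': depth becomes 2
  Position 14 ')': depth becomes 1
  Position 15 ')': depth becomes 0
Maximum depth reached: 7

7


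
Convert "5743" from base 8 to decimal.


Input: "5743" in base 8
Positional expansion:
  Digit '5' (value 5) x 8^3 = 2560
  Digit '7' (value 7) x 8^2 = 448
  Digit '4' (value 4) x 8^1 = 32
  Digit '3' (value 3) x 8^0 = 3
Sum = 3043

3043


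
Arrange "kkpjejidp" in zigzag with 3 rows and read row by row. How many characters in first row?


Zigzag "kkpjejidp" into 3 rows:
Placing characters:
  'k' => row 0
  'k' => row 1
  'p' => row 2
  'j' => row 1
  'e' => row 0
  'j' => row 1
  'i' => row 2
  'd' => row 1
  'p' => row 0
Rows:
  Row 0: "kep"
  Row 1: "kjjd"
  Row 2: "pi"
First row length: 3

3


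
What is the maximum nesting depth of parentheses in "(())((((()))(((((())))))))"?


Input: "(())((((()))(((((())))))))"
Tracking depth:
  Position 0 '(': depth becomes 1
  Position 1 '(': depth becomes 2
  Position 2 ')': depth becomes 1
  Position 3 ')': depth becomes 0
  Position 4 '(': depth becomes 1
  Position 5 '(': depth becomes 2
  Position 6 '(': depth becomes 3
  Position 7 '(': depth becomes 4
  Position 8 '(': depth becomes 5
  Position 9 ')': depth becomes 4
  Position 10 ')': depth becomes 3
  Position 11 ')': depth becomes 2
  Position 12 '(': depth becomes 3
  Position 13 '(': depth becomes 4
  Position 14 '(': depth becomes 5
  Position 15 '(': depth becomes 6
  Position 16 '(': depth becomes 7
  Position 17 '(': depth becomes 8
  Position 18 ')': depth becomes 7
  Position 19 ')': depth becomes 6
  Position 20 ')': depth becomes 5
  Position 21 ')': depth becomes 4
  Position 22 ')': depth becomes 3
  Position 23 ')': depth becomes 2
  Position 24 ')': depth becomes 1
  Position 25 ')': depth becomes 0
Maximum depth reached: 8

8


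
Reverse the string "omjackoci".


Input: omjackoci
Reading characters right to left:
  Position 8: 'i'
  Position 7: 'c'
  Position 6: 'o'
  Position 5: 'k'
  Position 4: 'c'
  Position 3: 'a'
  Position 2: 'j'
  Position 1: 'm'
  Position 0: 'o'
Reversed: icokcajmo

icokcajmo


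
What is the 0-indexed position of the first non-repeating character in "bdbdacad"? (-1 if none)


Input: bdbdacad
Character frequencies:
  'a': 2
  'b': 2
  'c': 1
  'd': 3
Scanning left to right for freq == 1:
  Position 0 ('b'): freq=2, skip
  Position 1 ('d'): freq=3, skip
  Position 2 ('b'): freq=2, skip
  Position 3 ('d'): freq=3, skip
  Position 4 ('a'): freq=2, skip
  Position 5 ('c'): unique! => answer = 5

5


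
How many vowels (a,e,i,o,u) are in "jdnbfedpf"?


Input: jdnbfedpf
Checking each character:
  'j' at position 0: consonant
  'd' at position 1: consonant
  'n' at position 2: consonant
  'b' at position 3: consonant
  'f' at position 4: consonant
  'e' at position 5: vowel (running total: 1)
  'd' at position 6: consonant
  'p' at position 7: consonant
  'f' at position 8: consonant
Total vowels: 1

1


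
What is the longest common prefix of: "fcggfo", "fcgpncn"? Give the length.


Words: fcggfo, fcgpncn
  Position 0: all 'f' => match
  Position 1: all 'c' => match
  Position 2: all 'g' => match
  Position 3: ('g', 'p') => mismatch, stop
LCP = "fcg" (length 3)

3


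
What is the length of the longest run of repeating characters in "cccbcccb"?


Input: "cccbcccb"
Scanning for longest run:
  Position 1 ('c'): continues run of 'c', length=2
  Position 2 ('c'): continues run of 'c', length=3
  Position 3 ('b'): new char, reset run to 1
  Position 4 ('c'): new char, reset run to 1
  Position 5 ('c'): continues run of 'c', length=2
  Position 6 ('c'): continues run of 'c', length=3
  Position 7 ('b'): new char, reset run to 1
Longest run: 'c' with length 3

3


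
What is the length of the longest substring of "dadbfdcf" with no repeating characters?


Input: "dadbfdcf"
Sliding window (track last position of each char):
  Position 0 ('d'): window [0,0] length 1 -- new best
  Position 1 ('a'): window [0,1] length 2 -- new best
  Position 2 ('d'): repeat (last at 0), move window start to 1
  Position 2 ('d'): window [1,2] length 2
  Position 3 ('b'): window [1,3] length 3 -- new best
  Position 4 ('f'): window [1,4] length 4 -- new best
  Position 5 ('d'): repeat (last at 2), move window start to 3
  Position 5 ('d'): window [3,5] length 3
  Position 6 ('c'): window [3,6] length 4
  Position 7 ('f'): repeat (last at 4), move window start to 5
  Position 7 ('f'): window [5,7] length 3
Longest substring with no repeats: "adbf" with length 4

4


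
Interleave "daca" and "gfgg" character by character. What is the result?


Interleaving "daca" and "gfgg":
  Position 0: 'd' from first, 'g' from second => "dg"
  Position 1: 'a' from first, 'f' from second => "af"
  Position 2: 'c' from first, 'g' from second => "cg"
  Position 3: 'a' from first, 'g' from second => "ag"
Result: dgafcgag

dgafcgag


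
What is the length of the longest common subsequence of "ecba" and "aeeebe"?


LCS of "ecba" and "aeeebe"
DP table:
           a    e    e    e    b    e
      0    0    0    0    0    0    0
  e   0    0    1    1    1    1    1
  c   0    0    1    1    1    1    1
  b   0    0    1    1    1    2    2
  a   0    1    1    1    1    2    2
LCS length = dp[4][6] = 2

2


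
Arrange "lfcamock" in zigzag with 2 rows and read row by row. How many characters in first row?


Zigzag "lfcamock" into 2 rows:
Placing characters:
  'l' => row 0
  'f' => row 1
  'c' => row 0
  'a' => row 1
  'm' => row 0
  'o' => row 1
  'c' => row 0
  'k' => row 1
Rows:
  Row 0: "lcmc"
  Row 1: "faok"
First row length: 4

4


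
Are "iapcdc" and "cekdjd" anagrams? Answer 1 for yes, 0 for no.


Strings: "iapcdc", "cekdjd"
Sorted first:  accdip
Sorted second: cddejk
Differ at position 0: 'a' vs 'c' => not anagrams

0


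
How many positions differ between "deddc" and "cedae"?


Comparing "deddc" and "cedae" position by position:
  Position 0: 'd' vs 'c' => DIFFER
  Position 1: 'e' vs 'e' => same
  Position 2: 'd' vs 'd' => same
  Position 3: 'd' vs 'a' => DIFFER
  Position 4: 'c' vs 'e' => DIFFER
Positions that differ: 3

3


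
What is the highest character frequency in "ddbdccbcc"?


Input: ddbdccbcc
Character counts:
  'b': 2
  'c': 4
  'd': 3
Maximum frequency: 4

4


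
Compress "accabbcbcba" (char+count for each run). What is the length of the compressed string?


Input: accabbcbcba
Runs:
  'a' x 1 => "a1"
  'c' x 2 => "c2"
  'a' x 1 => "a1"
  'b' x 2 => "b2"
  'c' x 1 => "c1"
  'b' x 1 => "b1"
  'c' x 1 => "c1"
  'b' x 1 => "b1"
  'a' x 1 => "a1"
Compressed: "a1c2a1b2c1b1c1b1a1"
Compressed length: 18

18


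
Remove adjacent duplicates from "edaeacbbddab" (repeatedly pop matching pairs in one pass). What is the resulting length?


Input: edaeacbbddab
Stack-based adjacent duplicate removal:
  Read 'e': push. Stack: e
  Read 'd': push. Stack: ed
  Read 'a': push. Stack: eda
  Read 'e': push. Stack: edae
  Read 'a': push. Stack: edaea
  Read 'c': push. Stack: edaeac
  Read 'b': push. Stack: edaeacb
  Read 'b': matches stack top 'b' => pop. Stack: edaeac
  Read 'd': push. Stack: edaeacd
  Read 'd': matches stack top 'd' => pop. Stack: edaeac
  Read 'a': push. Stack: edaeaca
  Read 'b': push. Stack: edaeacab
Final stack: "edaeacab" (length 8)

8


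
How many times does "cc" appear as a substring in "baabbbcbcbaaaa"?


Searching for "cc" in "baabbbcbcbaaaa"
Scanning each position:
  Position 0: "ba" => no
  Position 1: "aa" => no
  Position 2: "ab" => no
  Position 3: "bb" => no
  Position 4: "bb" => no
  Position 5: "bc" => no
  Position 6: "cb" => no
  Position 7: "bc" => no
  Position 8: "cb" => no
  Position 9: "ba" => no
  Position 10: "aa" => no
  Position 11: "aa" => no
  Position 12: "aa" => no
Total occurrences: 0

0


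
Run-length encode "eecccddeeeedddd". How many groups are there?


Input: eecccddeeeedddd
Scanning for consecutive runs:
  Group 1: 'e' x 2 (positions 0-1)
  Group 2: 'c' x 3 (positions 2-4)
  Group 3: 'd' x 2 (positions 5-6)
  Group 4: 'e' x 4 (positions 7-10)
  Group 5: 'd' x 4 (positions 11-14)
Total groups: 5

5


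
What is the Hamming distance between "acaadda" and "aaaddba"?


Comparing "acaadda" and "aaaddba" position by position:
  Position 0: 'a' vs 'a' => same
  Position 1: 'c' vs 'a' => differ
  Position 2: 'a' vs 'a' => same
  Position 3: 'a' vs 'd' => differ
  Position 4: 'd' vs 'd' => same
  Position 5: 'd' vs 'b' => differ
  Position 6: 'a' vs 'a' => same
Total differences (Hamming distance): 3

3


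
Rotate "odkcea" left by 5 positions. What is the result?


Input: "odkcea", rotate left by 5
First 5 characters: "odkce"
Remaining characters: "a"
Concatenate remaining + first: "a" + "odkce" = "aodkce"

aodkce


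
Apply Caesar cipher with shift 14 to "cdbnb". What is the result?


Caesar cipher: shift "cdbnb" by 14
  'c' (pos 2) + 14 = pos 16 = 'q'
  'd' (pos 3) + 14 = pos 17 = 'r'
  'b' (pos 1) + 14 = pos 15 = 'p'
  'n' (pos 13) + 14 = pos 1 = 'b'
  'b' (pos 1) + 14 = pos 15 = 'p'
Result: qrpbp

qrpbp


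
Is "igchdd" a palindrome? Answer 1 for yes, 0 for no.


Input: igchdd
Reversed: ddhcgi
  Compare pos 0 ('i') with pos 5 ('d'): MISMATCH
  Compare pos 1 ('g') with pos 4 ('d'): MISMATCH
  Compare pos 2 ('c') with pos 3 ('h'): MISMATCH
Result: not a palindrome

0


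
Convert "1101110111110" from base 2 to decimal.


Input: "1101110111110" in base 2
Positional expansion:
  Digit '1' (value 1) x 2^12 = 4096
  Digit '1' (value 1) x 2^11 = 2048
  Digit '0' (value 0) x 2^10 = 0
  Digit '1' (value 1) x 2^9 = 512
  Digit '1' (value 1) x 2^8 = 256
  Digit '1' (value 1) x 2^7 = 128
  Digit '0' (value 0) x 2^6 = 0
  Digit '1' (value 1) x 2^5 = 32
  Digit '1' (value 1) x 2^4 = 16
  Digit '1' (value 1) x 2^3 = 8
  Digit '1' (value 1) x 2^2 = 4
  Digit '1' (value 1) x 2^1 = 2
  Digit '0' (value 0) x 2^0 = 0
Sum = 7102

7102


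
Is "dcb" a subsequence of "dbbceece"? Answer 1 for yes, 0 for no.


Check if "dcb" is a subsequence of "dbbceece"
Greedy scan:
  Position 0 ('d'): matches sub[0] = 'd'
  Position 1 ('b'): no match needed
  Position 2 ('b'): no match needed
  Position 3 ('c'): matches sub[1] = 'c'
  Position 4 ('e'): no match needed
  Position 5 ('e'): no match needed
  Position 6 ('c'): no match needed
  Position 7 ('e'): no match needed
Only matched 2/3 characters => not a subsequence

0


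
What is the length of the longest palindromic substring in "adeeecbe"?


Input: "adeeecbe"
Checking substrings for palindromes:
  [2:5] "eee" (len 3) => palindrome
  [2:4] "ee" (len 2) => palindrome
  [3:5] "ee" (len 2) => palindrome
Longest palindromic substring: "eee" with length 3

3


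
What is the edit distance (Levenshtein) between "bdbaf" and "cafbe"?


Computing edit distance: "bdbaf" -> "cafbe"
DP table:
           c    a    f    b    e
      0    1    2    3    4    5
  b   1    1    2    3    3    4
  d   2    2    2    3    4    4
  b   3    3    3    3    3    4
  a   4    4    3    4    4    4
  f   5    5    4    3    4    5
Edit distance = dp[5][5] = 5

5


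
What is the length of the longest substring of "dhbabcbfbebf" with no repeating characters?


Input: "dhbabcbfbebf"
Sliding window (track last position of each char):
  Position 0 ('d'): window [0,0] length 1 -- new best
  Position 1 ('h'): window [0,1] length 2 -- new best
  Position 2 ('b'): window [0,2] length 3 -- new best
  Position 3 ('a'): window [0,3] length 4 -- new best
  Position 4 ('b'): repeat (last at 2), move window start to 3
  Position 4 ('b'): window [3,4] length 2
  Position 5 ('c'): window [3,5] length 3
  Position 6 ('b'): repeat (last at 4), move window start to 5
  Position 6 ('b'): window [5,6] length 2
  Position 7 ('f'): window [5,7] length 3
  Position 8 ('b'): repeat (last at 6), move window start to 7
  Position 8 ('b'): window [7,8] length 2
  Position 9 ('e'): window [7,9] length 3
  Position 10 ('b'): repeat (last at 8), move window start to 9
  Position 10 ('b'): window [9,10] length 2
  Position 11 ('f'): window [9,11] length 3
Longest substring with no repeats: "dhba" with length 4

4


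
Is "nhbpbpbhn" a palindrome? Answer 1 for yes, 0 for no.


Input: nhbpbpbhn
Reversed: nhbpbpbhn
  Compare pos 0 ('n') with pos 8 ('n'): match
  Compare pos 1 ('h') with pos 7 ('h'): match
  Compare pos 2 ('b') with pos 6 ('b'): match
  Compare pos 3 ('p') with pos 5 ('p'): match
Result: palindrome

1


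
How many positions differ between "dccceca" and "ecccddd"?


Comparing "dccceca" and "ecccddd" position by position:
  Position 0: 'd' vs 'e' => DIFFER
  Position 1: 'c' vs 'c' => same
  Position 2: 'c' vs 'c' => same
  Position 3: 'c' vs 'c' => same
  Position 4: 'e' vs 'd' => DIFFER
  Position 5: 'c' vs 'd' => DIFFER
  Position 6: 'a' vs 'd' => DIFFER
Positions that differ: 4

4


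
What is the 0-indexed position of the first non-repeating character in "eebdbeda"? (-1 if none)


Input: eebdbeda
Character frequencies:
  'a': 1
  'b': 2
  'd': 2
  'e': 3
Scanning left to right for freq == 1:
  Position 0 ('e'): freq=3, skip
  Position 1 ('e'): freq=3, skip
  Position 2 ('b'): freq=2, skip
  Position 3 ('d'): freq=2, skip
  Position 4 ('b'): freq=2, skip
  Position 5 ('e'): freq=3, skip
  Position 6 ('d'): freq=2, skip
  Position 7 ('a'): unique! => answer = 7

7


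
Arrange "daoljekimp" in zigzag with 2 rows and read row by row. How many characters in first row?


Zigzag "daoljekimp" into 2 rows:
Placing characters:
  'd' => row 0
  'a' => row 1
  'o' => row 0
  'l' => row 1
  'j' => row 0
  'e' => row 1
  'k' => row 0
  'i' => row 1
  'm' => row 0
  'p' => row 1
Rows:
  Row 0: "dojkm"
  Row 1: "aleip"
First row length: 5

5


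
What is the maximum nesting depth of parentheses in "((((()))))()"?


Input: "((((()))))()"
Tracking depth:
  Position 0 '(': depth becomes 1
  Position 1 '(': depth becomes 2
  Position 2 '(': depth becomes 3
  Position 3 '(': depth becomes 4
  Position 4 '(': depth becomes 5
  Position 5 ')': depth becomes 4
  Position 6 ')': depth becomes 3
  Position 7 ')': depth becomes 2
  Position 8 ')': depth becomes 1
  Position 9 ')': depth becomes 0
  Position 10 '(': depth becomes 1
  Position 11 ')': depth becomes 0
Maximum depth reached: 5

5


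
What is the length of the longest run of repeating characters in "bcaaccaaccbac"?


Input: "bcaaccaaccbac"
Scanning for longest run:
  Position 1 ('c'): new char, reset run to 1
  Position 2 ('a'): new char, reset run to 1
  Position 3 ('a'): continues run of 'a', length=2
  Position 4 ('c'): new char, reset run to 1
  Position 5 ('c'): continues run of 'c', length=2
  Position 6 ('a'): new char, reset run to 1
  Position 7 ('a'): continues run of 'a', length=2
  Position 8 ('c'): new char, reset run to 1
  Position 9 ('c'): continues run of 'c', length=2
  Position 10 ('b'): new char, reset run to 1
  Position 11 ('a'): new char, reset run to 1
  Position 12 ('c'): new char, reset run to 1
Longest run: 'a' with length 2

2


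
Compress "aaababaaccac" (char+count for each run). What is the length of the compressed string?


Input: aaababaaccac
Runs:
  'a' x 3 => "a3"
  'b' x 1 => "b1"
  'a' x 1 => "a1"
  'b' x 1 => "b1"
  'a' x 2 => "a2"
  'c' x 2 => "c2"
  'a' x 1 => "a1"
  'c' x 1 => "c1"
Compressed: "a3b1a1b1a2c2a1c1"
Compressed length: 16

16


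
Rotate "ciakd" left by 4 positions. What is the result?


Input: "ciakd", rotate left by 4
First 4 characters: "ciak"
Remaining characters: "d"
Concatenate remaining + first: "d" + "ciak" = "dciak"

dciak


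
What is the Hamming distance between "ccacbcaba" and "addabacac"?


Comparing "ccacbcaba" and "addabacac" position by position:
  Position 0: 'c' vs 'a' => differ
  Position 1: 'c' vs 'd' => differ
  Position 2: 'a' vs 'd' => differ
  Position 3: 'c' vs 'a' => differ
  Position 4: 'b' vs 'b' => same
  Position 5: 'c' vs 'a' => differ
  Position 6: 'a' vs 'c' => differ
  Position 7: 'b' vs 'a' => differ
  Position 8: 'a' vs 'c' => differ
Total differences (Hamming distance): 8

8


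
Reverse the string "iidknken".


Input: iidknken
Reading characters right to left:
  Position 7: 'n'
  Position 6: 'e'
  Position 5: 'k'
  Position 4: 'n'
  Position 3: 'k'
  Position 2: 'd'
  Position 1: 'i'
  Position 0: 'i'
Reversed: neknkdii

neknkdii


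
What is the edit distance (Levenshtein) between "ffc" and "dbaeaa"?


Computing edit distance: "ffc" -> "dbaeaa"
DP table:
           d    b    a    e    a    a
      0    1    2    3    4    5    6
  f   1    1    2    3    4    5    6
  f   2    2    2    3    4    5    6
  c   3    3    3    3    4    5    6
Edit distance = dp[3][6] = 6

6


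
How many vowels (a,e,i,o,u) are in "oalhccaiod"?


Input: oalhccaiod
Checking each character:
  'o' at position 0: vowel (running total: 1)
  'a' at position 1: vowel (running total: 2)
  'l' at position 2: consonant
  'h' at position 3: consonant
  'c' at position 4: consonant
  'c' at position 5: consonant
  'a' at position 6: vowel (running total: 3)
  'i' at position 7: vowel (running total: 4)
  'o' at position 8: vowel (running total: 5)
  'd' at position 9: consonant
Total vowels: 5

5


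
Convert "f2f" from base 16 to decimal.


Input: "f2f" in base 16
Positional expansion:
  Digit 'f' (value 15) x 16^2 = 3840
  Digit '2' (value 2) x 16^1 = 32
  Digit 'f' (value 15) x 16^0 = 15
Sum = 3887

3887


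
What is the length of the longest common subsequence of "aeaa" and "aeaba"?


LCS of "aeaa" and "aeaba"
DP table:
           a    e    a    b    a
      0    0    0    0    0    0
  a   0    1    1    1    1    1
  e   0    1    2    2    2    2
  a   0    1    2    3    3    3
  a   0    1    2    3    3    4
LCS length = dp[4][5] = 4

4


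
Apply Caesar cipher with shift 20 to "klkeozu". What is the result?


Caesar cipher: shift "klkeozu" by 20
  'k' (pos 10) + 20 = pos 4 = 'e'
  'l' (pos 11) + 20 = pos 5 = 'f'
  'k' (pos 10) + 20 = pos 4 = 'e'
  'e' (pos 4) + 20 = pos 24 = 'y'
  'o' (pos 14) + 20 = pos 8 = 'i'
  'z' (pos 25) + 20 = pos 19 = 't'
  'u' (pos 20) + 20 = pos 14 = 'o'
Result: efeyito

efeyito


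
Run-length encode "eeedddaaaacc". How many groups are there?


Input: eeedddaaaacc
Scanning for consecutive runs:
  Group 1: 'e' x 3 (positions 0-2)
  Group 2: 'd' x 3 (positions 3-5)
  Group 3: 'a' x 4 (positions 6-9)
  Group 4: 'c' x 2 (positions 10-11)
Total groups: 4

4


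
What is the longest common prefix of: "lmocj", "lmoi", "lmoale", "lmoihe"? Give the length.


Words: lmocj, lmoi, lmoale, lmoihe
  Position 0: all 'l' => match
  Position 1: all 'm' => match
  Position 2: all 'o' => match
  Position 3: ('c', 'i', 'a', 'i') => mismatch, stop
LCP = "lmo" (length 3)

3


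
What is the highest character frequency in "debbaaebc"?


Input: debbaaebc
Character counts:
  'a': 2
  'b': 3
  'c': 1
  'd': 1
  'e': 2
Maximum frequency: 3

3


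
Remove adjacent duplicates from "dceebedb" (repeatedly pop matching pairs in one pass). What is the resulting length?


Input: dceebedb
Stack-based adjacent duplicate removal:
  Read 'd': push. Stack: d
  Read 'c': push. Stack: dc
  Read 'e': push. Stack: dce
  Read 'e': matches stack top 'e' => pop. Stack: dc
  Read 'b': push. Stack: dcb
  Read 'e': push. Stack: dcbe
  Read 'd': push. Stack: dcbed
  Read 'b': push. Stack: dcbedb
Final stack: "dcbedb" (length 6)

6


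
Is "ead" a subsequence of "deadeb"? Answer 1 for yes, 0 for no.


Check if "ead" is a subsequence of "deadeb"
Greedy scan:
  Position 0 ('d'): no match needed
  Position 1 ('e'): matches sub[0] = 'e'
  Position 2 ('a'): matches sub[1] = 'a'
  Position 3 ('d'): matches sub[2] = 'd'
  Position 4 ('e'): no match needed
  Position 5 ('b'): no match needed
All 3 characters matched => is a subsequence

1


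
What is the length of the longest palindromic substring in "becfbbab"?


Input: "becfbbab"
Checking substrings for palindromes:
  [5:8] "bab" (len 3) => palindrome
  [4:6] "bb" (len 2) => palindrome
Longest palindromic substring: "bab" with length 3

3


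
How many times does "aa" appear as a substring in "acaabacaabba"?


Searching for "aa" in "acaabacaabba"
Scanning each position:
  Position 0: "ac" => no
  Position 1: "ca" => no
  Position 2: "aa" => MATCH
  Position 3: "ab" => no
  Position 4: "ba" => no
  Position 5: "ac" => no
  Position 6: "ca" => no
  Position 7: "aa" => MATCH
  Position 8: "ab" => no
  Position 9: "bb" => no
  Position 10: "ba" => no
Total occurrences: 2

2


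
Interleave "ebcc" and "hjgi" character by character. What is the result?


Interleaving "ebcc" and "hjgi":
  Position 0: 'e' from first, 'h' from second => "eh"
  Position 1: 'b' from first, 'j' from second => "bj"
  Position 2: 'c' from first, 'g' from second => "cg"
  Position 3: 'c' from first, 'i' from second => "ci"
Result: ehbjcgci

ehbjcgci


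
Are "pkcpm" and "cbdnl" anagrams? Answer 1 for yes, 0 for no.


Strings: "pkcpm", "cbdnl"
Sorted first:  ckmpp
Sorted second: bcdln
Differ at position 0: 'c' vs 'b' => not anagrams

0


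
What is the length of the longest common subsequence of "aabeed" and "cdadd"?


LCS of "aabeed" and "cdadd"
DP table:
           c    d    a    d    d
      0    0    0    0    0    0
  a   0    0    0    1    1    1
  a   0    0    0    1    1    1
  b   0    0    0    1    1    1
  e   0    0    0    1    1    1
  e   0    0    0    1    1    1
  d   0    0    1    1    2    2
LCS length = dp[6][5] = 2

2


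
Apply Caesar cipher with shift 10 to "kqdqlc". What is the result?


Caesar cipher: shift "kqdqlc" by 10
  'k' (pos 10) + 10 = pos 20 = 'u'
  'q' (pos 16) + 10 = pos 0 = 'a'
  'd' (pos 3) + 10 = pos 13 = 'n'
  'q' (pos 16) + 10 = pos 0 = 'a'
  'l' (pos 11) + 10 = pos 21 = 'v'
  'c' (pos 2) + 10 = pos 12 = 'm'
Result: uanavm

uanavm


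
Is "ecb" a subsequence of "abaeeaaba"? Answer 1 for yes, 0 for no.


Check if "ecb" is a subsequence of "abaeeaaba"
Greedy scan:
  Position 0 ('a'): no match needed
  Position 1 ('b'): no match needed
  Position 2 ('a'): no match needed
  Position 3 ('e'): matches sub[0] = 'e'
  Position 4 ('e'): no match needed
  Position 5 ('a'): no match needed
  Position 6 ('a'): no match needed
  Position 7 ('b'): no match needed
  Position 8 ('a'): no match needed
Only matched 1/3 characters => not a subsequence

0


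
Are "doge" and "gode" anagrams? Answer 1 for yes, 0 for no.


Strings: "doge", "gode"
Sorted first:  dego
Sorted second: dego
Sorted forms match => anagrams

1


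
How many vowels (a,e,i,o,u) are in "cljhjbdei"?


Input: cljhjbdei
Checking each character:
  'c' at position 0: consonant
  'l' at position 1: consonant
  'j' at position 2: consonant
  'h' at position 3: consonant
  'j' at position 4: consonant
  'b' at position 5: consonant
  'd' at position 6: consonant
  'e' at position 7: vowel (running total: 1)
  'i' at position 8: vowel (running total: 2)
Total vowels: 2

2


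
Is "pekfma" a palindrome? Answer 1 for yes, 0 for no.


Input: pekfma
Reversed: amfkep
  Compare pos 0 ('p') with pos 5 ('a'): MISMATCH
  Compare pos 1 ('e') with pos 4 ('m'): MISMATCH
  Compare pos 2 ('k') with pos 3 ('f'): MISMATCH
Result: not a palindrome

0


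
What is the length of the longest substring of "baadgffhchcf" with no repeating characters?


Input: "baadgffhchcf"
Sliding window (track last position of each char):
  Position 0 ('b'): window [0,0] length 1 -- new best
  Position 1 ('a'): window [0,1] length 2 -- new best
  Position 2 ('a'): repeat (last at 1), move window start to 2
  Position 2 ('a'): window [2,2] length 1
  Position 3 ('d'): window [2,3] length 2
  Position 4 ('g'): window [2,4] length 3 -- new best
  Position 5 ('f'): window [2,5] length 4 -- new best
  Position 6 ('f'): repeat (last at 5), move window start to 6
  Position 6 ('f'): window [6,6] length 1
  Position 7 ('h'): window [6,7] length 2
  Position 8 ('c'): window [6,8] length 3
  Position 9 ('h'): repeat (last at 7), move window start to 8
  Position 9 ('h'): window [8,9] length 2
  Position 10 ('c'): repeat (last at 8), move window start to 9
  Position 10 ('c'): window [9,10] length 2
  Position 11 ('f'): window [9,11] length 3
Longest substring with no repeats: "adgf" with length 4

4


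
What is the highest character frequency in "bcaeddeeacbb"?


Input: bcaeddeeacbb
Character counts:
  'a': 2
  'b': 3
  'c': 2
  'd': 2
  'e': 3
Maximum frequency: 3

3


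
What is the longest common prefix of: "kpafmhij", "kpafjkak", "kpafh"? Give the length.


Words: kpafmhij, kpafjkak, kpafh
  Position 0: all 'k' => match
  Position 1: all 'p' => match
  Position 2: all 'a' => match
  Position 3: all 'f' => match
  Position 4: ('m', 'j', 'h') => mismatch, stop
LCP = "kpaf" (length 4)

4


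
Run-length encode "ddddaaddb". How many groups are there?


Input: ddddaaddb
Scanning for consecutive runs:
  Group 1: 'd' x 4 (positions 0-3)
  Group 2: 'a' x 2 (positions 4-5)
  Group 3: 'd' x 2 (positions 6-7)
  Group 4: 'b' x 1 (positions 8-8)
Total groups: 4

4


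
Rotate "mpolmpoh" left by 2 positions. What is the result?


Input: "mpolmpoh", rotate left by 2
First 2 characters: "mp"
Remaining characters: "olmpoh"
Concatenate remaining + first: "olmpoh" + "mp" = "olmpohmp"

olmpohmp


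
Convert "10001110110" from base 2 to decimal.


Input: "10001110110" in base 2
Positional expansion:
  Digit '1' (value 1) x 2^10 = 1024
  Digit '0' (value 0) x 2^9 = 0
  Digit '0' (value 0) x 2^8 = 0
  Digit '0' (value 0) x 2^7 = 0
  Digit '1' (value 1) x 2^6 = 64
  Digit '1' (value 1) x 2^5 = 32
  Digit '1' (value 1) x 2^4 = 16
  Digit '0' (value 0) x 2^3 = 0
  Digit '1' (value 1) x 2^2 = 4
  Digit '1' (value 1) x 2^1 = 2
  Digit '0' (value 0) x 2^0 = 0
Sum = 1142

1142


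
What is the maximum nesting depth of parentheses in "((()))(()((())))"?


Input: "((()))(()((())))"
Tracking depth:
  Position 0 '(': depth becomes 1
  Position 1 '(': depth becomes 2
  Position 2 '(': depth becomes 3
  Position 3 ')': depth becomes 2
  Position 4 ')': depth becomes 1
  Position 5 ')': depth becomes 0
  Position 6 '(': depth becomes 1
  Position 7 '(': depth becomes 2
  Position 8 ')': depth becomes 1
  Position 9 '(': depth becomes 2
  Position 10 '(': depth becomes 3
  Position 11 '(': depth becomes 4
  Position 12 ')': depth becomes 3
  Position 13 ')': depth becomes 2
  Position 14 ')': depth becomes 1
  Position 15 ')': depth becomes 0
Maximum depth reached: 4

4


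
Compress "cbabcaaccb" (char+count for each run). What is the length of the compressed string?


Input: cbabcaaccb
Runs:
  'c' x 1 => "c1"
  'b' x 1 => "b1"
  'a' x 1 => "a1"
  'b' x 1 => "b1"
  'c' x 1 => "c1"
  'a' x 2 => "a2"
  'c' x 2 => "c2"
  'b' x 1 => "b1"
Compressed: "c1b1a1b1c1a2c2b1"
Compressed length: 16

16


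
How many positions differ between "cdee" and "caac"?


Comparing "cdee" and "caac" position by position:
  Position 0: 'c' vs 'c' => same
  Position 1: 'd' vs 'a' => DIFFER
  Position 2: 'e' vs 'a' => DIFFER
  Position 3: 'e' vs 'c' => DIFFER
Positions that differ: 3

3


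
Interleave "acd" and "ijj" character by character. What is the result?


Interleaving "acd" and "ijj":
  Position 0: 'a' from first, 'i' from second => "ai"
  Position 1: 'c' from first, 'j' from second => "cj"
  Position 2: 'd' from first, 'j' from second => "dj"
Result: aicjdj

aicjdj


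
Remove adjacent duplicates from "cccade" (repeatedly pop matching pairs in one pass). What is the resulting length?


Input: cccade
Stack-based adjacent duplicate removal:
  Read 'c': push. Stack: c
  Read 'c': matches stack top 'c' => pop. Stack: (empty)
  Read 'c': push. Stack: c
  Read 'a': push. Stack: ca
  Read 'd': push. Stack: cad
  Read 'e': push. Stack: cade
Final stack: "cade" (length 4)

4


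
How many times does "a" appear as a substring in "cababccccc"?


Searching for "a" in "cababccccc"
Scanning each position:
  Position 0: "c" => no
  Position 1: "a" => MATCH
  Position 2: "b" => no
  Position 3: "a" => MATCH
  Position 4: "b" => no
  Position 5: "c" => no
  Position 6: "c" => no
  Position 7: "c" => no
  Position 8: "c" => no
  Position 9: "c" => no
Total occurrences: 2

2


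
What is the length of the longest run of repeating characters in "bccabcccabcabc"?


Input: "bccabcccabcabc"
Scanning for longest run:
  Position 1 ('c'): new char, reset run to 1
  Position 2 ('c'): continues run of 'c', length=2
  Position 3 ('a'): new char, reset run to 1
  Position 4 ('b'): new char, reset run to 1
  Position 5 ('c'): new char, reset run to 1
  Position 6 ('c'): continues run of 'c', length=2
  Position 7 ('c'): continues run of 'c', length=3
  Position 8 ('a'): new char, reset run to 1
  Position 9 ('b'): new char, reset run to 1
  Position 10 ('c'): new char, reset run to 1
  Position 11 ('a'): new char, reset run to 1
  Position 12 ('b'): new char, reset run to 1
  Position 13 ('c'): new char, reset run to 1
Longest run: 'c' with length 3

3


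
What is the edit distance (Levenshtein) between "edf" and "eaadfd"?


Computing edit distance: "edf" -> "eaadfd"
DP table:
           e    a    a    d    f    d
      0    1    2    3    4    5    6
  e   1    0    1    2    3    4    5
  d   2    1    1    2    2    3    4
  f   3    2    2    2    3    2    3
Edit distance = dp[3][6] = 3

3


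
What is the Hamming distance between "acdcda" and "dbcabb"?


Comparing "acdcda" and "dbcabb" position by position:
  Position 0: 'a' vs 'd' => differ
  Position 1: 'c' vs 'b' => differ
  Position 2: 'd' vs 'c' => differ
  Position 3: 'c' vs 'a' => differ
  Position 4: 'd' vs 'b' => differ
  Position 5: 'a' vs 'b' => differ
Total differences (Hamming distance): 6

6


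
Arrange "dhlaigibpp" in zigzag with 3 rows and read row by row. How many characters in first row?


Zigzag "dhlaigibpp" into 3 rows:
Placing characters:
  'd' => row 0
  'h' => row 1
  'l' => row 2
  'a' => row 1
  'i' => row 0
  'g' => row 1
  'i' => row 2
  'b' => row 1
  'p' => row 0
  'p' => row 1
Rows:
  Row 0: "dip"
  Row 1: "hagbp"
  Row 2: "li"
First row length: 3

3


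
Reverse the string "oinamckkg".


Input: oinamckkg
Reading characters right to left:
  Position 8: 'g'
  Position 7: 'k'
  Position 6: 'k'
  Position 5: 'c'
  Position 4: 'm'
  Position 3: 'a'
  Position 2: 'n'
  Position 1: 'i'
  Position 0: 'o'
Reversed: gkkcmanio

gkkcmanio


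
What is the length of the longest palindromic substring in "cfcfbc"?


Input: "cfcfbc"
Checking substrings for palindromes:
  [0:3] "cfc" (len 3) => palindrome
  [1:4] "fcf" (len 3) => palindrome
Longest palindromic substring: "cfc" with length 3

3


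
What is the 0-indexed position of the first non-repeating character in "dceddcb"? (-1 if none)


Input: dceddcb
Character frequencies:
  'b': 1
  'c': 2
  'd': 3
  'e': 1
Scanning left to right for freq == 1:
  Position 0 ('d'): freq=3, skip
  Position 1 ('c'): freq=2, skip
  Position 2 ('e'): unique! => answer = 2

2


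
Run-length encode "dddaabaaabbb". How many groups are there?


Input: dddaabaaabbb
Scanning for consecutive runs:
  Group 1: 'd' x 3 (positions 0-2)
  Group 2: 'a' x 2 (positions 3-4)
  Group 3: 'b' x 1 (positions 5-5)
  Group 4: 'a' x 3 (positions 6-8)
  Group 5: 'b' x 3 (positions 9-11)
Total groups: 5

5


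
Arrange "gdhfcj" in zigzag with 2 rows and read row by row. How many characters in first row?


Zigzag "gdhfcj" into 2 rows:
Placing characters:
  'g' => row 0
  'd' => row 1
  'h' => row 0
  'f' => row 1
  'c' => row 0
  'j' => row 1
Rows:
  Row 0: "ghc"
  Row 1: "dfj"
First row length: 3

3


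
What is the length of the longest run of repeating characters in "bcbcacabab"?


Input: "bcbcacabab"
Scanning for longest run:
  Position 1 ('c'): new char, reset run to 1
  Position 2 ('b'): new char, reset run to 1
  Position 3 ('c'): new char, reset run to 1
  Position 4 ('a'): new char, reset run to 1
  Position 5 ('c'): new char, reset run to 1
  Position 6 ('a'): new char, reset run to 1
  Position 7 ('b'): new char, reset run to 1
  Position 8 ('a'): new char, reset run to 1
  Position 9 ('b'): new char, reset run to 1
Longest run: 'b' with length 1

1
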